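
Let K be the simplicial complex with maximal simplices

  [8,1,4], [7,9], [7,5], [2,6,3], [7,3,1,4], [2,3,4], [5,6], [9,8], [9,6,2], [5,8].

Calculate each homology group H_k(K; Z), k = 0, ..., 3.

Order the vertices as 1 < 2 < 3 < 4 < 5 < 6 < 7 < 8 < 9. Listing each simplex with vertices in this order, K has dimension 3 with simplices:

  0-simplices (9): [1], [2], [3], [4], [5], [6], [7], [8], [9]
  1-simplices (19): [1,3], [1,4], [1,7], [1,8], [2,3], [2,4], [2,6], [2,9], [3,4], [3,6], [3,7], [4,7], [4,8], [5,6], [5,7], [5,8], [6,9], [7,9], [8,9]
  2-simplices (8): [1,3,4], [1,3,7], [1,4,7], [1,4,8], [2,3,4], [2,3,6], [2,6,9], [3,4,7]
  3-simplices (1): [1,3,4,7]

Hence C_0 ≅ Z^9, C_1 ≅ Z^19, C_2 ≅ Z^8, C_3 ≅ Z^1.

∂_1: C_1 → C_0 maps an edge to its endpoints' difference, ∂[p,q] = q − p.
As a 9×19 matrix over Z this has rank 8, with invariant factors (1,1,1,1,1,1,1,1).

The boundary map ∂_2: C_2 → C_1 maps a triangle to the signed sum of its edges. For instance
  ∂[1,3,7] = [3,7] − [1,7] + [1,3],
  ∂[3,4,7] = [4,7] − [3,7] + [3,4].
The resulting 19×8 matrix has rank 7, and its Smith normal form has invariant factors (1,1,1,1,1,1,1).

Boundary ∂_3: C_3 → C_2 sends each 3-simplex σ to the alternating sum Σ_i (−1)^i (σ with its i-th vertex removed). For instance
  ∂[1,3,4,7] = [3,4,7] − [1,4,7] + [1,3,7] − [1,3,4].
As a 8×1 matrix over Z this has rank 1, with invariant factors (1).

Computing H_k = (kernel of ∂_k) / (image of ∂_{k+1}):

  H_0: rank C_0 − rank ∂_1 = 9 − 8 = 1, and the invariant factors of ∂_1 are all 1, so H_0 ≅ Z.
  H_1: rank ker ∂_1 − rank ∂_2 = (19 − 8) − 7 = 4, and the invariant factors of ∂_2 are all 1, so H_1 ≅ Z^4.
  H_2: rank ker ∂_2 − rank ∂_3 = (8 − 7) − 1 = 0, and the invariant factors of ∂_3 are all 1, so H_2 ≅ 0.
  H_3: rank ker ∂_3 − rank ∂_4 = (1 − 1) − 0 = 0, and there is no ∂_4, so H_3 ≅ 0.

H_0 ≅ Z,  H_1 ≅ Z^4,  H_2 = 0,  H_3 = 0.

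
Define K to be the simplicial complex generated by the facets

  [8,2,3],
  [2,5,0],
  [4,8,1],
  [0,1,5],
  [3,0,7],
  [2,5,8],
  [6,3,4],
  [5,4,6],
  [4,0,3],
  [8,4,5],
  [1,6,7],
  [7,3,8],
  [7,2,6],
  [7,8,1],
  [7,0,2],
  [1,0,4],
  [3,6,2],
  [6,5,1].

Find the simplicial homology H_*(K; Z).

H_0 ≅ Z,  H_1 ≅ Z ⊕ Z/2Z,  H_2 = 0.

K has 9 vertices, 27 edges, 18 triangles.
rank ∂_0 = 0, rank ∂_1 = 8 ⇒ b_0 = 9 − 0 − 8 = 1; all invariant factors of ∂_1 are 1 so no torsion. So H_0 = Z.
rank ∂_1 = 8, rank ∂_2 = 18 ⇒ b_1 = 27 − 8 − 18 = 1; ∂_2 has invariant factor(s) [2] giving torsion. So H_1 = Z ⊕ Z/2Z.
rank ∂_2 = 18, rank ∂_3 = 0 ⇒ b_2 = 18 − 18 − 0 = 0. So H_2 = 0.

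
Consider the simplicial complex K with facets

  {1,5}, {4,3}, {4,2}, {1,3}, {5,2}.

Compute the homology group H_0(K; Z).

H_0 ≅ Z.

Take the total order 1 < 2 < 3 < 4 < 5 on the vertex set. Then K (dimension 1) consists of the simplices:

  0-simplices (5): [1], [2], [3], [4], [5]
  1-simplices (5): [1,3], [1,5], [2,4], [2,5], [3,4]

giving chain groups C_0 ≅ Z^5, C_1 ≅ Z^5.

∂_1: C_1 → C_0 sends each edge [p,q] (with p < q) to q − p. For instance
  ∂[1,5] = [5] − [1].
As a 5×5 matrix over Z this has rank 4, with invariant factors (1,1,1,1).

Computing H_k = (kernel of ∂_k) / (image of ∂_{k+1}):

  H_0: rank C_0 − rank ∂_1 = 5 − 4 = 1, and the invariant factors of ∂_1 are all 1, so H_0 ≅ Z.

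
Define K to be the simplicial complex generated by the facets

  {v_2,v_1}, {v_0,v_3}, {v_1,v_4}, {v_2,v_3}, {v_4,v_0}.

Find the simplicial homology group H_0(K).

H_0 = Z.

Take the total order v_0 < v_1 < v_2 < v_3 < v_4 on the vertex set. Then K (dimension 1) consists of the simplices:

  0-simplices (5): [v_0], [v_1], [v_2], [v_3], [v_4]
  1-simplices (5): [v_0,v_3], [v_0,v_4], [v_1,v_2], [v_1,v_4], [v_2,v_3]

Hence C_0 ≅ Z^5, C_1 ≅ Z^5.

Boundary ∂_1: C_1 → C_0 maps an edge to its endpoints' difference, ∂[p,q] = q − p.
This gives a 5×5 integer matrix of rank 4; reducing to Smith normal form yields diagonal entries (1,1,1,1).

Now H_k = ker ∂_k / im ∂_{k+1}, so:

  H_0: rank C_0 − rank ∂_1 = 5 − 4 = 1, and the invariant factors of ∂_1 are all 1, so H_0 = Z.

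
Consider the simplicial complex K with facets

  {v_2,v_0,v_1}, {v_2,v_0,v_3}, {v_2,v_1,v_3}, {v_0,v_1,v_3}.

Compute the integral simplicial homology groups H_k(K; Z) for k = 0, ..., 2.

H_0 = Z,  H_1 = 0,  H_2 = Z.

We work with the vertex ordering v_0 < v_1 < v_2 < v_3. The simplices of K, each written with vertices in increasing order, are:

  0-simplices (4): [v_0], [v_1], [v_2], [v_3]
  1-simplices (6): [v_0,v_1], [v_0,v_2], [v_0,v_3], [v_1,v_2], [v_1,v_3], [v_2,v_3]
  2-simplices (4): [v_0,v_1,v_2], [v_0,v_1,v_3], [v_0,v_2,v_3], [v_1,v_2,v_3]

giving chain groups C_0 ≅ Z^4, C_1 ≅ Z^6, C_2 ≅ Z^4.

∂_1: C_1 → C_0 maps an edge to its endpoints' difference, ∂[p,q] = q − p. For instance
  ∂[v_1,v_2] = [v_2] − [v_1].
The 4×6 boundary matrix has rank 3 and Smith normal form diag(1,1,1).

∂_2: C_2 → C_1 maps a triangle to the signed sum of its edges. For instance
  ∂[v_0,v_1,v_2] = [v_1,v_2] − [v_0,v_2] + [v_0,v_1],
  ∂[v_0,v_1,v_3] = [v_1,v_3] − [v_0,v_3] + [v_0,v_1].
The 6×4 boundary matrix has rank 3 and Smith normal form diag(1,1,1).

Now H_k = ker ∂_k / im ∂_{k+1}, so:

  H_0: rank C_0 − rank ∂_1 = 4 − 3 = 1, and the invariant factors of ∂_1 are all 1, so H_0 ≅ Z.
  H_1: rank ker ∂_1 − rank ∂_2 = (6 − 3) − 3 = 0, and the invariant factors of ∂_2 are all 1, so H_1 ≅ 0.
  H_2: rank ker ∂_2 − rank ∂_3 = (4 − 3) − 0 = 1, and there is no ∂_3, so H_2 ≅ Z.

(K is a triangulation of the 2-sphere S^2.)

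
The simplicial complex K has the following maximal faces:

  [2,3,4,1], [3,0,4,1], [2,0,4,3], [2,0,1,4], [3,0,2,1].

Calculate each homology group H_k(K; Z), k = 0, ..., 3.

Take the total order 0 < 1 < 2 < 3 < 4 on the vertex set. Then K (dimension 3) consists of the simplices:

  0-simplices (5): [0], [1], [2], [3], [4]
  1-simplices (10): [0,1], [0,2], [0,3], [0,4], [1,2], [1,3], [1,4], [2,3], [2,4], [3,4]
  2-simplices (10): [0,1,2], [0,1,3], [0,1,4], [0,2,3], [0,2,4], [0,3,4], [1,2,3], [1,2,4], [1,3,4], [2,3,4]
  3-simplices (5): [0,1,2,3], [0,1,2,4], [0,1,3,4], [0,2,3,4], [1,2,3,4]

so the chain groups are C_0 ≅ Z^5, C_1 ≅ Z^10, C_2 ≅ Z^10, C_3 ≅ Z^5.

∂_1: C_1 → C_0 sends each edge [p,q] (with p < q) to q − p. For instance
  ∂[1,2] = [2] − [1].
The 5×10 boundary matrix has rank 4 and Smith normal form diag(1,1,1,1).

∂_2: C_2 → C_1 maps a triangle to the signed sum of its edges. For instance
  ∂[2,3,4] = [3,4] − [2,4] + [2,3],
  ∂[1,3,4] = [3,4] − [1,4] + [1,3].
The resulting 10×10 matrix has rank 6, and its Smith normal form has invariant factors (1,1,1,1,1,1).

∂_3: C_3 → C_2 sends each 3-simplex σ to the alternating sum Σ_i (−1)^i (σ with its i-th vertex removed). For instance
  ∂[0,2,3,4] = [2,3,4] − [0,3,4] + [0,2,4] − [0,2,3],
  ∂[1,2,3,4] = [2,3,4] − [1,3,4] + [1,2,4] − [1,2,3].
This gives a 10×5 integer matrix of rank 4; reducing to Smith normal form yields diagonal entries (1,1,1,1).

Now H_k = ker ∂_k / im ∂_{k+1}, so:

  H_0: rank C_0 − rank ∂_1 = 5 − 4 = 1, and the invariant factors of ∂_1 are all 1, so H_0 ≅ Z.
  H_1: rank ker ∂_1 − rank ∂_2 = (10 − 4) − 6 = 0, and the invariant factors of ∂_2 are all 1, so H_1 ≅ 0.
  H_2: rank ker ∂_2 − rank ∂_3 = (10 − 6) − 4 = 0, and the invariant factors of ∂_3 are all 1, so H_2 ≅ 0.
  H_3: rank ker ∂_3 − rank ∂_4 = (5 − 4) − 0 = 1, and there is no ∂_4, so H_3 ≅ Z.

As a check, the Euler characteristic is 5 − 10 + 10 − 5 = 0, which agrees with 1 − 0 + 0 − 1 = 0.

H_0 ≅ Z,  H_1 = 0,  H_2 = 0,  H_3 ≅ Z.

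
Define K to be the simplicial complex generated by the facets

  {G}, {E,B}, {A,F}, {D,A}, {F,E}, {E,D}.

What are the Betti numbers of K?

K has 6 vertices, 5 edges.
rank ∂_0 = 0, rank ∂_1 = 4 ⇒ b_0 = 6 − 0 − 4 = 2; all invariant factors of ∂_1 are 1 so no torsion. So H_0 ≅ Z^2.
rank ∂_1 = 4, rank ∂_2 = 0 ⇒ b_1 = 5 − 4 − 0 = 1. So H_1 ≅ Z.

b_0 = 2, b_1 = 1.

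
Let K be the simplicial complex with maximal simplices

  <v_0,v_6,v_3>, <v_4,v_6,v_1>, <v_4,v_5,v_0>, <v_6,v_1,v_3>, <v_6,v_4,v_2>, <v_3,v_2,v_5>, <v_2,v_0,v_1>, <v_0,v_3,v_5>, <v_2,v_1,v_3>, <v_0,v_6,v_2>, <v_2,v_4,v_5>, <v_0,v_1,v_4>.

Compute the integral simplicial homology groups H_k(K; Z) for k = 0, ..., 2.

Take the total order v_0 < v_1 < v_2 < v_3 < v_4 < v_5 < v_6 on the vertex set. Then K (dimension 2) consists of the simplices:

  0-simplices (7): [v_0], [v_1], [v_2], [v_3], [v_4], [v_5], [v_6]
  1-simplices (18): (18 of them)
  2-simplices (12): (12 of them)

so the chain groups are C_0 ≅ Z^7, C_1 ≅ Z^18, C_2 ≅ Z^12.

The boundary map ∂_1: C_1 → C_0 maps an edge to its endpoints' difference, ∂[p,q] = q − p. For instance
  ∂[v_1,v_3] = [v_3] − [v_1].
The 7×18 boundary matrix has rank 6 and Smith normal form diag(1,1,1,1,1,1).

∂_2: C_2 → C_1 sends each 2-simplex [p,q,r] to [q,r] − [p,r] + [p,q]. For instance
  ∂[v_0,v_3,v_5] = [v_3,v_5] − [v_0,v_5] + [v_0,v_3],
  ∂[v_1,v_3,v_6] = [v_3,v_6] − [v_1,v_6] + [v_1,v_3].
The 18×12 boundary matrix has rank 12 and Smith normal form diag(1,1,1,1,1,1,1,1,1,1,1,2).

From H_k ≅ ker(∂_k) / im(∂_{k+1}) we obtain:

  H_0: rank C_0 − rank ∂_1 = 7 − 6 = 1, and the invariant factors of ∂_1 are all 1, so H_0 = Z.
  H_1: rank ker ∂_1 − rank ∂_2 = (18 − 6) − 12 = 0, and ∂_2 has invariant factor 2 > 1, so H_1 = Z/2Z.
  H_2: rank ker ∂_2 − rank ∂_3 = (12 − 12) − 0 = 0, and there is no ∂_3, so H_2 = 0.

As a check, the Euler characteristic is 7 − 18 + 12 = 1, which agrees with 1 − 0 + 0 = 1.

H_0 ≅ Z,  H_1 ≅ Z/2Z,  H_2 = 0.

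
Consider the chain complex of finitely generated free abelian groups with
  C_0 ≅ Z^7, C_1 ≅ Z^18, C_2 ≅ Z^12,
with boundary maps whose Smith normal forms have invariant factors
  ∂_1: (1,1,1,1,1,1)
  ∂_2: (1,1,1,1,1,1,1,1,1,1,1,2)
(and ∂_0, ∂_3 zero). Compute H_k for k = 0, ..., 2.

H_0: b_0 = 7 − 0 − 6 = 1; torsion from ∂_1 factors > 1: none. So H_0 = Z.
H_1: b_1 = 18 − 6 − 12 = 0; torsion from ∂_2 factors > 1: [2]. So H_1 = Z/2Z.
H_2: b_2 = 12 − 12 − 0 = 0; torsion from ∂_3 factors > 1: none. So H_2 = 0.

H_0 = Z,  H_1 = Z/2Z,  H_2 = 0.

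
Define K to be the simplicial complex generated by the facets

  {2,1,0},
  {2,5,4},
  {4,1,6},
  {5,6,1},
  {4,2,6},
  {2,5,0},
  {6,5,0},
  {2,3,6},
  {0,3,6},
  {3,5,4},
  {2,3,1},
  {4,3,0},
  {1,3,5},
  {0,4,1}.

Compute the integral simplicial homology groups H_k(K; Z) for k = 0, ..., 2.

Order the vertices as 0 < 1 < 2 < 3 < 4 < 5 < 6. Listing each simplex with vertices in this order, K has dimension 2 with simplices:

  0-simplices (7): [0], [1], [2], [3], [4], [5], [6]
  1-simplices (21): [0,1], [0,2], [0,3], [0,4], [0,5], [0,6], [1,2], [1,3], [1,4], [1,5], [1,6], [2,3], [2,4], [2,5], [2,6], [3,4], [3,5], [3,6], [4,5], [4,6], [5,6]
  2-simplices (14): [0,1,2], [0,1,4], [0,2,5], [0,3,4], [0,3,6], [0,5,6], [1,2,3], [1,3,5], [1,4,6], [1,5,6], [2,3,6], [2,4,5], [2,4,6], [3,4,5]

so the chain groups are C_0 ≅ Z^7, C_1 ≅ Z^21, C_2 ≅ Z^14.

Boundary ∂_1: C_1 → C_0 sends each edge [p,q] (with p < q) to q − p. For instance
  ∂[3,4] = [4] − [3].
This gives a 7×21 integer matrix of rank 6; reducing to Smith normal form yields diagonal entries (1,1,1,1,1,1).

The boundary map ∂_2: C_2 → C_1 sends each 2-simplex [p,q,r] to [q,r] − [p,r] + [p,q]. For instance
  ∂[0,2,5] = [2,5] − [0,5] + [0,2],
  ∂[0,3,4] = [3,4] − [0,4] + [0,3].
The 21×14 boundary matrix has rank 13 and Smith normal form diag(1,1,1,1,1,1,1,1,1,1,1,1,1).

Computing H_k = (kernel of ∂_k) / (image of ∂_{k+1}):

  H_0: rank C_0 − rank ∂_1 = 7 − 6 = 1, and the invariant factors of ∂_1 are all 1, so H_0 ≅ Z.
  H_1: rank ker ∂_1 − rank ∂_2 = (21 − 6) − 13 = 2, and the invariant factors of ∂_2 are all 1, so H_1 ≅ Z^2.
  H_2: rank ker ∂_2 − rank ∂_3 = (14 − 13) − 0 = 1, and there is no ∂_3, so H_2 ≅ Z.

As a check, the Euler characteristic is 7 − 21 + 14 = 0, which agrees with 1 − 2 + 1 = 0.

H_0 ≅ Z,  H_1 ≅ Z^2,  H_2 ≅ Z.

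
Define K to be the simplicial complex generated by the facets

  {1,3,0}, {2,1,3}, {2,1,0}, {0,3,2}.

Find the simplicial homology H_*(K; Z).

Fix the vertex order 0 < 1 < 2 < 3 and write every simplex with vertices in increasing order. Then dim K = 2 and the simplices of K are:

  0-simplices (4): [0], [1], [2], [3]
  1-simplices (6): [0,1], [0,2], [0,3], [1,2], [1,3], [2,3]
  2-simplices (4): [0,1,2], [0,1,3], [0,2,3], [1,2,3]

so the chain groups are C_0 ≅ Z^4, C_1 ≅ Z^6, C_2 ≅ Z^4.

∂_1: C_1 → C_0 is given by ∂[p,q] = [q] − [p].
This gives a 4×6 integer matrix of rank 3; reducing to Smith normal form yields diagonal entries (1,1,1).

Boundary ∂_2: C_2 → C_1 acts by ∂[p,q,r] = [q,r] − [p,r] + [p,q]. For instance
  ∂[0,2,3] = [2,3] − [0,3] + [0,2],
  ∂[0,1,3] = [1,3] − [0,3] + [0,1].
As a 6×4 matrix over Z this has rank 3, with invariant factors (1,1,1).

Computing H_k = (kernel of ∂_k) / (image of ∂_{k+1}):

  H_0: rank C_0 − rank ∂_1 = 4 − 3 = 1, and the invariant factors of ∂_1 are all 1, so H_0 ≅ Z.
  H_1: rank ker ∂_1 − rank ∂_2 = (6 − 3) − 3 = 0, and the invariant factors of ∂_2 are all 1, so H_1 ≅ 0.
  H_2: rank ker ∂_2 − rank ∂_3 = (4 − 3) − 0 = 1, and there is no ∂_3, so H_2 ≅ Z.

H_0 = Z,  H_1 = 0,  H_2 = Z.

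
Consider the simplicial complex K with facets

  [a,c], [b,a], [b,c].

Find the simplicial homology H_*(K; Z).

H_0 ≅ Z,  H_1 ≅ Z.

Fix the vertex order a < b < c and write every simplex with vertices in increasing order. Then dim K = 1 and the simplices of K are:

  0-simplices (3): a, b, c
  1-simplices (3): ab, ac, bc

giving chain groups C_0 ≅ Z^3, C_1 ≅ Z^3.

∂_1: C_1 → C_0 is given by ∂[p,q] = [q] − [p].
The resulting 3×3 matrix has rank 2, and its Smith normal form has invariant factors (1,1).

Reading off H_k = ker ∂_k / im ∂_{k+1}:

  H_0: rank C_0 − rank ∂_1 = 3 − 2 = 1, and the invariant factors of ∂_1 are all 1, so H_0 ≅ Z.
  H_1: rank ker ∂_1 − rank ∂_2 = (3 − 2) − 0 = 1, and there is no ∂_2, so H_1 ≅ Z.

(K is a triangulation of the circle S^1.)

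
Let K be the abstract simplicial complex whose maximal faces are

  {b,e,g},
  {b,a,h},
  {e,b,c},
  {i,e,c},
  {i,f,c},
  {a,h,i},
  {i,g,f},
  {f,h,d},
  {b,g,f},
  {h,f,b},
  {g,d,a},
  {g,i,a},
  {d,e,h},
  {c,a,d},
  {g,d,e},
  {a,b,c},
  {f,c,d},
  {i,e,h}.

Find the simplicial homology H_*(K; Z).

Order the vertices as a < b < c < d < e < f < g < h < i. Listing each simplex with vertices in this order, K has dimension 2 with simplices:

  0-simplices (9): a, b, c, d, e, f, g, h, i
  1-simplices (27): ab, ac, ad, ag, ah, ai, bc, be, bf, bg, bh, cd, ce, cf, ci, de, df, dg, dh, eg, eh, ei, fg, fh, fi, gi, hi
  2-simplices (18): abc, abh, acd, adg, agi, ahi, bce, beg, bfg, bfh, cdf, cei, cfi, deg, deh, dfh, ehi, fgi

Hence C_0 ≅ Z^9, C_1 ≅ Z^27, C_2 ≅ Z^18.

The boundary map ∂_1: C_1 → C_0 is given by ∂[p,q] = [q] − [p].
The 9×27 boundary matrix has rank 8 and Smith normal form diag(1,1,1,1,1,1,1,1).

∂_2: C_2 → C_1 maps a triangle to the signed sum of its edges. For instance
  ∂abc = bc − ac + ab,
  ∂ahi = hi − ai + ah.
As a 27×18 matrix over Z this has rank 17, with invariant factors (1,1,1,1,1,1,1,1,1,1,1,1,1,1,1,1,1).

Reading off H_k = ker ∂_k / im ∂_{k+1}:

  H_0: rank C_0 − rank ∂_1 = 9 − 8 = 1, and the invariant factors of ∂_1 are all 1, so H_0 ≅ Z.
  H_1: rank ker ∂_1 − rank ∂_2 = (27 − 8) − 17 = 2, and the invariant factors of ∂_2 are all 1, so H_1 ≅ Z^2.
  H_2: rank ker ∂_2 − rank ∂_3 = (18 − 17) − 0 = 1, and there is no ∂_3, so H_2 ≅ Z.

As a check, the Euler characteristic is 9 − 27 + 18 = 0, which agrees with 1 − 2 + 1 = 0.

H_0 ≅ Z,  H_1 ≅ Z^2,  H_2 ≅ Z.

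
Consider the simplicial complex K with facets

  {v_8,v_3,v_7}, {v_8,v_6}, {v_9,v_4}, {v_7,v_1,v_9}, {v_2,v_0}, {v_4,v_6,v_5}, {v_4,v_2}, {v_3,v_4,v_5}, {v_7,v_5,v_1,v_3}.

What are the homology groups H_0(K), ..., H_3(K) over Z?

H_0 ≅ Z,  H_1 ≅ Z^2,  H_2 = 0,  H_3 = 0.

We work with the vertex ordering v_0 < v_1 < v_2 < v_3 < v_4 < v_5 < v_6 < v_7 < v_8 < v_9. The simplices of K, each written with vertices in increasing order, are:

  0-simplices (10): [v_0], [v_1], [v_2], [v_3], [v_4], [v_5], [v_6], [v_7], [v_8], [v_9]
  1-simplices (18): (18 of them)
  2-simplices (8): [v_1,v_3,v_5], [v_1,v_3,v_7], [v_1,v_5,v_7], [v_1,v_7,v_9], [v_3,v_4,v_5], [v_3,v_5,v_7], [v_3,v_7,v_8], [v_4,v_5,v_6]
  3-simplices (1): [v_1,v_3,v_5,v_7]

so the chain groups are C_0 ≅ Z^10, C_1 ≅ Z^18, C_2 ≅ Z^8, C_3 ≅ Z^1.

∂_1: C_1 → C_0 sends each edge [p,q] (with p < q) to q − p. For instance
  ∂[v_1,v_3] = [v_3] − [v_1].
The resulting 10×18 matrix has rank 9, and its Smith normal form has invariant factors (1,1,1,1,1,1,1,1,1).

Boundary ∂_2: C_2 → C_1 acts by ∂[p,q,r] = [q,r] − [p,r] + [p,q]. For instance
  ∂[v_3,v_7,v_8] = [v_7,v_8] − [v_3,v_8] + [v_3,v_7],
  ∂[v_3,v_5,v_7] = [v_5,v_7] − [v_3,v_7] + [v_3,v_5].
As a 18×8 matrix over Z this has rank 7, with invariant factors (1,1,1,1,1,1,1).

∂_3: C_3 → C_2 sends each 3-simplex σ to the alternating sum Σ_i (−1)^i (σ with its i-th vertex removed). For instance
  ∂[v_1,v_3,v_5,v_7] = [v_3,v_5,v_7] − [v_1,v_5,v_7] + [v_1,v_3,v_7] − [v_1,v_3,v_5].
This gives a 8×1 integer matrix of rank 1; reducing to Smith normal form yields diagonal entries (1).

Now H_k = ker ∂_k / im ∂_{k+1}, so:

  H_0: rank C_0 − rank ∂_1 = 10 − 9 = 1, and the invariant factors of ∂_1 are all 1, so H_0 ≅ Z.
  H_1: rank ker ∂_1 − rank ∂_2 = (18 − 9) − 7 = 2, and the invariant factors of ∂_2 are all 1, so H_1 ≅ Z^2.
  H_2: rank ker ∂_2 − rank ∂_3 = (8 − 7) − 1 = 0, and the invariant factors of ∂_3 are all 1, so H_2 ≅ 0.
  H_3: rank ker ∂_3 − rank ∂_4 = (1 − 1) − 0 = 0, and there is no ∂_4, so H_3 ≅ 0.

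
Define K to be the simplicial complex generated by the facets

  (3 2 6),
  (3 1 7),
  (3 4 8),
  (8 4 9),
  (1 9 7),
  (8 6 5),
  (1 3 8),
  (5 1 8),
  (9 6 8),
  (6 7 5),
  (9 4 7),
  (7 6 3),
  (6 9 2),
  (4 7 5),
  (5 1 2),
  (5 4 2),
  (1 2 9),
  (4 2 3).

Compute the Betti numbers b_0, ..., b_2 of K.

b_0 = 1, b_1 = 2, b_2 = 1.

K has 9 vertices, 27 edges, 18 triangles.
rank ∂_0 = 0, rank ∂_1 = 8 ⇒ b_0 = 9 − 0 − 8 = 1; all invariant factors of ∂_1 are 1 so no torsion. So H_0 = Z.
rank ∂_1 = 8, rank ∂_2 = 17 ⇒ b_1 = 27 − 8 − 17 = 2; all invariant factors of ∂_2 are 1 so no torsion. So H_1 = Z^2.
rank ∂_2 = 17, rank ∂_3 = 0 ⇒ b_2 = 18 − 17 − 0 = 1. So H_2 = Z.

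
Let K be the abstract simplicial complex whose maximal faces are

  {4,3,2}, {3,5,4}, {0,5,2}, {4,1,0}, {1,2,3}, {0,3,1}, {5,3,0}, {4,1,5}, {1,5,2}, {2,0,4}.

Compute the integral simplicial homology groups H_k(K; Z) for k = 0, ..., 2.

H_0 = Z,  H_1 = Z/2,  H_2 = 0.

We work with the vertex ordering 0 < 1 < 2 < 3 < 4 < 5. The simplices of K, each written with vertices in increasing order, are:

  0-simplices (6): [0], [1], [2], [3], [4], [5]
  1-simplices (15): [0,1], [0,2], [0,3], [0,4], [0,5], [1,2], [1,3], [1,4], [1,5], [2,3], [2,4], [2,5], [3,4], [3,5], [4,5]
  2-simplices (10): [0,1,3], [0,1,4], [0,2,4], [0,2,5], [0,3,5], [1,2,3], [1,2,5], [1,4,5], [2,3,4], [3,4,5]

giving chain groups C_0 ≅ Z^6, C_1 ≅ Z^15, C_2 ≅ Z^10.

Boundary ∂_1: C_1 → C_0 maps an edge to its endpoints' difference, ∂[p,q] = q − p. For instance
  ∂[0,2] = [2] − [0].
As a 6×15 matrix over Z this has rank 5, with invariant factors (1,1,1,1,1).

Boundary ∂_2: C_2 → C_1 acts by ∂[p,q,r] = [q,r] − [p,r] + [p,q]. For instance
  ∂[0,2,4] = [2,4] − [0,4] + [0,2],
  ∂[0,1,4] = [1,4] − [0,4] + [0,1].
This gives a 15×10 integer matrix of rank 10; reducing to Smith normal form yields diagonal entries (1,1,1,1,1,1,1,1,1,2).

Computing H_k = (kernel of ∂_k) / (image of ∂_{k+1}):

  H_0: rank C_0 − rank ∂_1 = 6 − 5 = 1, and the invariant factors of ∂_1 are all 1, so H_0 ≅ Z.
  H_1: rank ker ∂_1 − rank ∂_2 = (15 − 5) − 10 = 0, and ∂_2 has invariant factor 2 > 1, so H_1 ≅ Z/2.
  H_2: rank ker ∂_2 − rank ∂_3 = (10 − 10) − 0 = 0, and there is no ∂_3, so H_2 ≅ 0.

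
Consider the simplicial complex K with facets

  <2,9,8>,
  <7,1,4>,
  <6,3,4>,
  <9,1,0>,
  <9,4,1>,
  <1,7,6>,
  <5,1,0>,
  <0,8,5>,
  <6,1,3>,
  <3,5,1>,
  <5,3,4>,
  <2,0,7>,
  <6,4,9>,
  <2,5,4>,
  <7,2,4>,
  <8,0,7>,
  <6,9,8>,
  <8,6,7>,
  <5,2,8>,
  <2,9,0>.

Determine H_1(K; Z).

H_1 ≅ Z ⊕ Z/2.

Fix the vertex order 0 < 1 < 2 < 3 < 4 < 5 < 6 < 7 < 8 < 9 and write every simplex with vertices in increasing order. Then dim K = 2 and the simplices of K are:

  0-simplices (10): [0], [1], [2], [3], [4], [5], [6], [7], [8], [9]
  1-simplices (30): (30 of them)
  2-simplices (20): (20 of them)

Hence C_0 ≅ Z^10, C_1 ≅ Z^30, C_2 ≅ Z^20.

The boundary map ∂_1: C_1 → C_0 maps an edge to its endpoints' difference, ∂[p,q] = q − p. For instance
  ∂[1,7] = [7] − [1].
The 10×30 boundary matrix has rank 9 and Smith normal form diag(1,1,1,1,1,1,1,1,1).

Boundary ∂_2: C_2 → C_1 sends each 2-simplex [p,q,r] to [q,r] − [p,r] + [p,q]. For instance
  ∂[3,4,6] = [4,6] − [3,6] + [3,4],
  ∂[0,1,9] = [1,9] − [0,9] + [0,1].
This gives a 30×20 integer matrix of rank 20; reducing to Smith normal form yields diagonal entries (1,1,1,1,1,1,1,1,1,1,1,1,1,1,1,1,1,1,1,2).

Computing H_k = (kernel of ∂_k) / (image of ∂_{k+1}):

  H_1: rank ker ∂_1 − rank ∂_2 = (30 − 9) − 20 = 1, and ∂_2 has invariant factor 2 > 1, so H_1 = Z ⊕ Z/2.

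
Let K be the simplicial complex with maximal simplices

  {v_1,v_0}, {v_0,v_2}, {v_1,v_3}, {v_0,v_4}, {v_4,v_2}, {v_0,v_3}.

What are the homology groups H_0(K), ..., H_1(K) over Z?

H_0 = Z,  H_1 = Z^2.

We work with the vertex ordering v_0 < v_1 < v_2 < v_3 < v_4. The simplices of K, each written with vertices in increasing order, are:

  0-simplices (5): [v_0], [v_1], [v_2], [v_3], [v_4]
  1-simplices (6): [v_0,v_1], [v_0,v_2], [v_0,v_3], [v_0,v_4], [v_1,v_3], [v_2,v_4]

giving chain groups C_0 ≅ Z^5, C_1 ≅ Z^6.

∂_1: C_1 → C_0 sends each edge [p,q] (with p < q) to q − p. For instance
  ∂[v_2,v_4] = [v_4] − [v_2].
The 5×6 boundary matrix has rank 4 and Smith normal form diag(1,1,1,1).

Reading off H_k = ker ∂_k / im ∂_{k+1}:

  H_0: rank C_0 − rank ∂_1 = 5 − 4 = 1, and the invariant factors of ∂_1 are all 1, so H_0 ≅ Z.
  H_1: rank ker ∂_1 − rank ∂_2 = (6 − 4) − 0 = 2, and there is no ∂_2, so H_1 ≅ Z^2.

As a check, the Euler characteristic is 5 − 6 = -1, which agrees with 1 − 2 = -1.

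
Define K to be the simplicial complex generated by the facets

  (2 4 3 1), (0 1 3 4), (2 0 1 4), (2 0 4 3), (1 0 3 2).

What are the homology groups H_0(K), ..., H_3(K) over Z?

Order the vertices as 0 < 1 < 2 < 3 < 4. Listing each simplex with vertices in this order, K has dimension 3 with simplices:

  0-simplices (5): [0], [1], [2], [3], [4]
  1-simplices (10): [0,1], [0,2], [0,3], [0,4], [1,2], [1,3], [1,4], [2,3], [2,4], [3,4]
  2-simplices (10): [0,1,2], [0,1,3], [0,1,4], [0,2,3], [0,2,4], [0,3,4], [1,2,3], [1,2,4], [1,3,4], [2,3,4]
  3-simplices (5): [0,1,2,3], [0,1,2,4], [0,1,3,4], [0,2,3,4], [1,2,3,4]

Hence C_0 ≅ Z^5, C_1 ≅ Z^10, C_2 ≅ Z^10, C_3 ≅ Z^5.

Boundary ∂_1: C_1 → C_0 maps an edge to its endpoints' difference, ∂[p,q] = q − p.
The resulting 5×10 matrix has rank 4, and its Smith normal form has invariant factors (1,1,1,1).

The boundary map ∂_2: C_2 → C_1 acts by ∂[p,q,r] = [q,r] − [p,r] + [p,q]. For instance
  ∂[0,1,3] = [1,3] − [0,3] + [0,1],
  ∂[1,2,4] = [2,4] − [1,4] + [1,2].
The resulting 10×10 matrix has rank 6, and its Smith normal form has invariant factors (1,1,1,1,1,1).

Boundary ∂_3: C_3 → C_2 sends each 3-simplex σ to the alternating sum Σ_i (−1)^i (σ with its i-th vertex removed). For instance
  ∂[1,2,3,4] = [2,3,4] − [1,3,4] + [1,2,4] − [1,2,3],
  ∂[0,1,2,4] = [1,2,4] − [0,2,4] + [0,1,4] − [0,1,2].
As a 10×5 matrix over Z this has rank 4, with invariant factors (1,1,1,1).

From H_k ≅ ker(∂_k) / im(∂_{k+1}) we obtain:

  H_0: rank C_0 − rank ∂_1 = 5 − 4 = 1, and the invariant factors of ∂_1 are all 1, so H_0 = Z.
  H_1: rank ker ∂_1 − rank ∂_2 = (10 − 4) − 6 = 0, and the invariant factors of ∂_2 are all 1, so H_1 = 0.
  H_2: rank ker ∂_2 − rank ∂_3 = (10 − 6) − 4 = 0, and the invariant factors of ∂_3 are all 1, so H_2 = 0.
  H_3: rank ker ∂_3 − rank ∂_4 = (5 − 4) − 0 = 1, and there is no ∂_4, so H_3 = Z.

H_0 ≅ Z,  H_1 = 0,  H_2 = 0,  H_3 ≅ Z.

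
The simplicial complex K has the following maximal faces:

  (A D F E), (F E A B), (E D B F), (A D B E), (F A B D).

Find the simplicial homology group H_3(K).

Fix the vertex order A < B < D < E < F and write every simplex with vertices in increasing order. Then dim K = 3 and the simplices of K are:

  0-simplices (5): A, B, D, E, F
  1-simplices (10): AB, AD, AE, AF, BD, BE, BF, DE, DF, EF
  2-simplices (10): ABD, ABE, ABF, ADE, ADF, AEF, BDE, BDF, BEF, DEF
  3-simplices (5): ABDE, ABDF, ABEF, ADEF, BDEF

Hence C_0 ≅ Z^5, C_1 ≅ Z^10, C_2 ≅ Z^10, C_3 ≅ Z^5.

Boundary ∂_1: C_1 → C_0 is given by ∂[p,q] = [q] − [p]. For instance
  ∂AE = E − A.
As a 5×10 matrix over Z this has rank 4, with invariant factors (1,1,1,1).

Boundary ∂_2: C_2 → C_1 sends each 2-simplex [p,q,r] to [q,r] − [p,r] + [p,q]. For instance
  ∂ADF = DF − AF + AD,
  ∂BEF = EF − BF + BE.
The resulting 10×10 matrix has rank 6, and its Smith normal form has invariant factors (1,1,1,1,1,1).

Boundary ∂_3: C_3 → C_2 sends each 3-simplex σ to the alternating sum Σ_i (−1)^i (σ with its i-th vertex removed). For instance
  ∂ABDF = BDF − ADF + ABF − ABD,
  ∂ABEF = BEF − AEF + ABF − ABE.
The 10×5 boundary matrix has rank 4 and Smith normal form diag(1,1,1,1).

From H_k ≅ ker(∂_k) / im(∂_{k+1}) we obtain:

  H_3: rank ker ∂_3 − rank ∂_4 = (5 − 4) − 0 = 1, and there is no ∂_4, so H_3 = Z.

(K is a triangulation of the 3-sphere S^3.)

H_3 ≅ Z.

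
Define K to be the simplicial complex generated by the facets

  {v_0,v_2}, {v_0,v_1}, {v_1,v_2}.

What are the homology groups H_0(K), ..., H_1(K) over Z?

H_0 = Z,  H_1 = Z.

K has 3 vertices, 3 edges.
rank ∂_0 = 0, rank ∂_1 = 2 ⇒ b_0 = 3 − 0 − 2 = 1; all invariant factors of ∂_1 are 1 so no torsion. So H_0 = Z.
rank ∂_1 = 2, rank ∂_2 = 0 ⇒ b_1 = 3 − 2 − 0 = 1. So H_1 = Z.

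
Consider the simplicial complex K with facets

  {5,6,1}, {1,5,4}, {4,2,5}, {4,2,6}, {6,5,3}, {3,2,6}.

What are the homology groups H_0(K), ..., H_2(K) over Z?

H_0 = Z,  H_1 = Z,  H_2 = 0.

Fix the vertex order 1 < 2 < 3 < 4 < 5 < 6 and write every simplex with vertices in increasing order. Then dim K = 2 and the simplices of K are:

  0-simplices (6): [1], [2], [3], [4], [5], [6]
  1-simplices (12): [1,4], [1,5], [1,6], [2,3], [2,4], [2,5], [2,6], [3,5], [3,6], [4,5], [4,6], [5,6]
  2-simplices (6): [1,4,5], [1,5,6], [2,3,6], [2,4,5], [2,4,6], [3,5,6]

so the chain groups are C_0 ≅ Z^6, C_1 ≅ Z^12, C_2 ≅ Z^6.

∂_1: C_1 → C_0 is given by ∂[p,q] = [q] − [p]. For instance
  ∂[1,6] = [6] − [1].
The resulting 6×12 matrix has rank 5, and its Smith normal form has invariant factors (1,1,1,1,1).

∂_2: C_2 → C_1 maps a triangle to the signed sum of its edges. For instance
  ∂[2,4,6] = [4,6] − [2,6] + [2,4],
  ∂[1,4,5] = [4,5] − [1,5] + [1,4].
As a 12×6 matrix over Z this has rank 6, with invariant factors (1,1,1,1,1,1).

Computing H_k = (kernel of ∂_k) / (image of ∂_{k+1}):

  H_0: rank C_0 − rank ∂_1 = 6 − 5 = 1, and the invariant factors of ∂_1 are all 1, so H_0 ≅ Z.
  H_1: rank ker ∂_1 − rank ∂_2 = (12 − 5) − 6 = 1, and the invariant factors of ∂_2 are all 1, so H_1 ≅ Z.
  H_2: rank ker ∂_2 − rank ∂_3 = (6 − 6) − 0 = 0, and there is no ∂_3, so H_2 ≅ 0.

As a check, the Euler characteristic is 6 − 12 + 6 = 0, which agrees with 1 − 1 + 0 = 0.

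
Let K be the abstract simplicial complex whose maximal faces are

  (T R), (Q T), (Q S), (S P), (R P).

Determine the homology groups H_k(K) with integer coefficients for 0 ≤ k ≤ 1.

H_0 ≅ Z,  H_1 ≅ Z.

Order the vertices as P < Q < R < S < T. Listing each simplex with vertices in this order, K has dimension 1 with simplices:

  0-simplices (5): P, Q, R, S, T
  1-simplices (5): PR, PS, QS, QT, RT

giving chain groups C_0 ≅ Z^5, C_1 ≅ Z^5.

Boundary ∂_1: C_1 → C_0 is given by ∂[p,q] = [q] − [p]. For instance
  ∂RT = T − R.
This gives a 5×5 integer matrix of rank 4; reducing to Smith normal form yields diagonal entries (1,1,1,1).

Reading off H_k = ker ∂_k / im ∂_{k+1}:

  H_0: rank C_0 − rank ∂_1 = 5 − 4 = 1, and the invariant factors of ∂_1 are all 1, so H_0 ≅ Z.
  H_1: rank ker ∂_1 − rank ∂_2 = (5 − 4) − 0 = 1, and there is no ∂_2, so H_1 ≅ Z.

As a check, the Euler characteristic is 5 − 5 = 0, which agrees with 1 − 1 = 0.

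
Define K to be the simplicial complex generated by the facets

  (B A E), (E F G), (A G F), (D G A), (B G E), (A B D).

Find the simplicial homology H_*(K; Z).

We work with the vertex ordering A < B < D < E < F < G. The simplices of K, each written with vertices in increasing order, are:

  0-simplices (6): A, B, D, E, F, G
  1-simplices (12): AB, AD, AE, AF, AG, BD, BE, BG, DG, EF, EG, FG
  2-simplices (6): ABD, ABE, ADG, AFG, BEG, EFG

so the chain groups are C_0 ≅ Z^6, C_1 ≅ Z^12, C_2 ≅ Z^6.

∂_1: C_1 → C_0 maps an edge to its endpoints' difference, ∂[p,q] = q − p. For instance
  ∂AF = F − A.
The 6×12 boundary matrix has rank 5 and Smith normal form diag(1,1,1,1,1).

The boundary map ∂_2: C_2 → C_1 sends each 2-simplex [p,q,r] to [q,r] − [p,r] + [p,q]. For instance
  ∂AFG = FG − AG + AF,
  ∂ADG = DG − AG + AD.
This gives a 12×6 integer matrix of rank 6; reducing to Smith normal form yields diagonal entries (1,1,1,1,1,1).

From H_k ≅ ker(∂_k) / im(∂_{k+1}) we obtain:

  H_0: rank C_0 − rank ∂_1 = 6 − 5 = 1, and the invariant factors of ∂_1 are all 1, so H_0 = Z.
  H_1: rank ker ∂_1 − rank ∂_2 = (12 − 5) − 6 = 1, and the invariant factors of ∂_2 are all 1, so H_1 = Z.
  H_2: rank ker ∂_2 − rank ∂_3 = (6 − 6) − 0 = 0, and there is no ∂_3, so H_2 = 0.

H_0 = Z,  H_1 = Z,  H_2 = 0.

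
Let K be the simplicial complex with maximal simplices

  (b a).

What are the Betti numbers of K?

Take the total order a < b on the vertex set. Then K (dimension 1) consists of the simplices:

  0-simplices (2): a, b
  1-simplices (1): ab

giving chain groups C_0 ≅ Z^2, C_1 ≅ Z^1.

The boundary map ∂_1: C_1 → C_0 maps an edge to its endpoints' difference, ∂[p,q] = q − p. For instance
  ∂ab = b − a.
As a 2×1 matrix over Z this has rank 1, with invariant factors (1).

Reading off H_k = ker ∂_k / im ∂_{k+1}:

  H_0: rank C_0 − rank ∂_1 = 2 − 1 = 1, and the invariant factors of ∂_1 are all 1, so H_0 = Z.
  H_1: rank ker ∂_1 − rank ∂_2 = (1 − 1) − 0 = 0, and there is no ∂_2, so H_1 = 0.

Hence the Betti numbers are b_0 = 1, b_1 = 0.

b_0 = 1, b_1 = 0.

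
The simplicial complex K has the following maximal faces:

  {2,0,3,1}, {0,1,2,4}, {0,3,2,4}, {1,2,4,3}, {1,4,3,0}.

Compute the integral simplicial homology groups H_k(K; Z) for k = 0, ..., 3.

H_0 ≅ Z,  H_1 = 0,  H_2 = 0,  H_3 ≅ Z.

Take the total order 0 < 1 < 2 < 3 < 4 on the vertex set. Then K (dimension 3) consists of the simplices:

  0-simplices (5): [0], [1], [2], [3], [4]
  1-simplices (10): [0,1], [0,2], [0,3], [0,4], [1,2], [1,3], [1,4], [2,3], [2,4], [3,4]
  2-simplices (10): [0,1,2], [0,1,3], [0,1,4], [0,2,3], [0,2,4], [0,3,4], [1,2,3], [1,2,4], [1,3,4], [2,3,4]
  3-simplices (5): [0,1,2,3], [0,1,2,4], [0,1,3,4], [0,2,3,4], [1,2,3,4]

so the chain groups are C_0 ≅ Z^5, C_1 ≅ Z^10, C_2 ≅ Z^10, C_3 ≅ Z^5.

∂_1: C_1 → C_0 is given by ∂[p,q] = [q] − [p].
The resulting 5×10 matrix has rank 4, and its Smith normal form has invariant factors (1,1,1,1).

The boundary map ∂_2: C_2 → C_1 acts by ∂[p,q,r] = [q,r] − [p,r] + [p,q]. For instance
  ∂[1,2,3] = [2,3] − [1,3] + [1,2],
  ∂[0,1,3] = [1,3] − [0,3] + [0,1].
The resulting 10×10 matrix has rank 6, and its Smith normal form has invariant factors (1,1,1,1,1,1).

Boundary ∂_3: C_3 → C_2 sends each 3-simplex σ to the alternating sum Σ_i (−1)^i (σ with its i-th vertex removed). For instance
  ∂[0,1,3,4] = [1,3,4] − [0,3,4] + [0,1,4] − [0,1,3],
  ∂[0,2,3,4] = [2,3,4] − [0,3,4] + [0,2,4] − [0,2,3].
This gives a 10×5 integer matrix of rank 4; reducing to Smith normal form yields diagonal entries (1,1,1,1).

Computing H_k = (kernel of ∂_k) / (image of ∂_{k+1}):

  H_0: rank C_0 − rank ∂_1 = 5 − 4 = 1, and the invariant factors of ∂_1 are all 1, so H_0 = Z.
  H_1: rank ker ∂_1 − rank ∂_2 = (10 − 4) − 6 = 0, and the invariant factors of ∂_2 are all 1, so H_1 = 0.
  H_2: rank ker ∂_2 − rank ∂_3 = (10 − 6) − 4 = 0, and the invariant factors of ∂_3 are all 1, so H_2 = 0.
  H_3: rank ker ∂_3 − rank ∂_4 = (5 − 4) − 0 = 1, and there is no ∂_4, so H_3 = Z.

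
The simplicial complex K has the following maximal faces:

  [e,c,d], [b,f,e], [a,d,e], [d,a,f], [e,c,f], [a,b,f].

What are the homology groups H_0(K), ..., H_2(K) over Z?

H_0 = Z,  H_1 = Z,  H_2 = 0.

Order the vertices as a < b < c < d < e < f. Listing each simplex with vertices in this order, K has dimension 2 with simplices:

  0-simplices (6): a, b, c, d, e, f
  1-simplices (12): ab, ad, ae, af, be, bf, cd, ce, cf, de, df, ef
  2-simplices (6): abf, ade, adf, bef, cde, cef

so the chain groups are C_0 ≅ Z^6, C_1 ≅ Z^12, C_2 ≅ Z^6.

The boundary map ∂_1: C_1 → C_0 is given by ∂[p,q] = [q] − [p]. For instance
  ∂ae = e − a.
The 6×12 boundary matrix has rank 5 and Smith normal form diag(1,1,1,1,1).

Boundary ∂_2: C_2 → C_1 maps a triangle to the signed sum of its edges. For instance
  ∂cef = ef − cf + ce,
  ∂adf = df − af + ad.
As a 12×6 matrix over Z this has rank 6, with invariant factors (1,1,1,1,1,1).

Reading off H_k = ker ∂_k / im ∂_{k+1}:

  H_0: rank C_0 − rank ∂_1 = 6 − 5 = 1, and the invariant factors of ∂_1 are all 1, so H_0 = Z.
  H_1: rank ker ∂_1 − rank ∂_2 = (12 − 5) − 6 = 1, and the invariant factors of ∂_2 are all 1, so H_1 = Z.
  H_2: rank ker ∂_2 − rank ∂_3 = (6 − 6) − 0 = 0, and there is no ∂_3, so H_2 = 0.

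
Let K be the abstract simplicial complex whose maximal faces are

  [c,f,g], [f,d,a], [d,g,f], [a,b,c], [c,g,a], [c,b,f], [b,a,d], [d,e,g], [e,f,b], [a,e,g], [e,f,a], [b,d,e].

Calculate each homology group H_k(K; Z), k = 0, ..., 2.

Take the total order a < b < c < d < e < f < g on the vertex set. Then K (dimension 2) consists of the simplices:

  0-simplices (7): a, b, c, d, e, f, g
  1-simplices (18): ab, ac, ad, ae, af, ag, bc, bd, be, bf, cf, cg, de, df, dg, ef, eg, fg
  2-simplices (12): abc, abd, acg, adf, aef, aeg, bcf, bde, bef, cfg, deg, dfg

so the chain groups are C_0 ≅ Z^7, C_1 ≅ Z^18, C_2 ≅ Z^12.

The boundary map ∂_1: C_1 → C_0 sends each edge [p,q] (with p < q) to q − p. For instance
  ∂ag = g − a.
The 7×18 boundary matrix has rank 6 and Smith normal form diag(1,1,1,1,1,1).

∂_2: C_2 → C_1 maps a triangle to the signed sum of its edges. For instance
  ∂dfg = fg − dg + df,
  ∂cfg = fg − cg + cf.
This gives a 18×12 integer matrix of rank 12; reducing to Smith normal form yields diagonal entries (1,1,1,1,1,1,1,1,1,1,1,2).

Computing H_k = (kernel of ∂_k) / (image of ∂_{k+1}):

  H_0: rank C_0 − rank ∂_1 = 7 − 6 = 1, and the invariant factors of ∂_1 are all 1, so H_0 ≅ Z.
  H_1: rank ker ∂_1 − rank ∂_2 = (18 − 6) − 12 = 0, and ∂_2 has invariant factor 2 > 1, so H_1 ≅ Z/2.
  H_2: rank ker ∂_2 − rank ∂_3 = (12 − 12) − 0 = 0, and there is no ∂_3, so H_2 ≅ 0.

(K is a triangulation of the real projective plane RP^2.)

H_0 = Z,  H_1 = Z/2,  H_2 = 0.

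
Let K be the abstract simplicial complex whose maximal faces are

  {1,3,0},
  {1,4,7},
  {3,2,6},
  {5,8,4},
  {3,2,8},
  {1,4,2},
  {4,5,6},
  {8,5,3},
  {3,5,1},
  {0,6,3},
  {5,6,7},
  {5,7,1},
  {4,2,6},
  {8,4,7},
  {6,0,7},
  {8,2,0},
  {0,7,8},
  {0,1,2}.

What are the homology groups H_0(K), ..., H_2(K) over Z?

H_0 ≅ Z,  H_1 ≅ Z ⊕ Z_2,  H_2 = 0.

Fix the vertex order 0 < 1 < 2 < 3 < 4 < 5 < 6 < 7 < 8 and write every simplex with vertices in increasing order. Then dim K = 2 and the simplices of K are:

  0-simplices (9): [0], [1], [2], [3], [4], [5], [6], [7], [8]
  1-simplices (27): (27 of them)
  2-simplices (18): [0,1,2], [0,1,3], [0,2,8], [0,3,6], [0,6,7], [0,7,8], [1,2,4], [1,3,5], [1,4,7], [1,5,7], [2,3,6], [2,3,8], [2,4,6], [3,5,8], [4,5,6], [4,5,8], [4,7,8], [5,6,7]

so the chain groups are C_0 ≅ Z^9, C_1 ≅ Z^27, C_2 ≅ Z^18.

The boundary map ∂_1: C_1 → C_0 is given by ∂[p,q] = [q] − [p].
As a 9×27 matrix over Z this has rank 8, with invariant factors (1,1,1,1,1,1,1,1).

Boundary ∂_2: C_2 → C_1 sends each 2-simplex [p,q,r] to [q,r] − [p,r] + [p,q]. For instance
  ∂[0,2,8] = [2,8] − [0,8] + [0,2],
  ∂[0,6,7] = [6,7] − [0,7] + [0,6].
As a 27×18 matrix over Z this has rank 18, with invariant factors (1,1,1,1,1,1,1,1,1,1,1,1,1,1,1,1,1,2).

Now H_k = ker ∂_k / im ∂_{k+1}, so:

  H_0: rank C_0 − rank ∂_1 = 9 − 8 = 1, and the invariant factors of ∂_1 are all 1, so H_0 ≅ Z.
  H_1: rank ker ∂_1 − rank ∂_2 = (27 − 8) − 18 = 1, and ∂_2 has invariant factor 2 > 1, so H_1 ≅ Z ⊕ Z_2.
  H_2: rank ker ∂_2 − rank ∂_3 = (18 − 18) − 0 = 0, and there is no ∂_3, so H_2 ≅ 0.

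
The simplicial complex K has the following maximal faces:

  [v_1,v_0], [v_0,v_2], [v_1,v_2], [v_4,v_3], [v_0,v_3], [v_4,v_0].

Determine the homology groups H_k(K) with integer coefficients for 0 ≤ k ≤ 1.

H_0 ≅ Z,  H_1 ≅ Z^2.

Fix the vertex order v_0 < v_1 < v_2 < v_3 < v_4 and write every simplex with vertices in increasing order. Then dim K = 1 and the simplices of K are:

  0-simplices (5): [v_0], [v_1], [v_2], [v_3], [v_4]
  1-simplices (6): [v_0,v_1], [v_0,v_2], [v_0,v_3], [v_0,v_4], [v_1,v_2], [v_3,v_4]

so the chain groups are C_0 ≅ Z^5, C_1 ≅ Z^6.

Boundary ∂_1: C_1 → C_0 sends each edge [p,q] (with p < q) to q − p.
The 5×6 boundary matrix has rank 4 and Smith normal form diag(1,1,1,1).

From H_k ≅ ker(∂_k) / im(∂_{k+1}) we obtain:

  H_0: rank C_0 − rank ∂_1 = 5 − 4 = 1, and the invariant factors of ∂_1 are all 1, so H_0 ≅ Z.
  H_1: rank ker ∂_1 − rank ∂_2 = (6 − 4) − 0 = 2, and there is no ∂_2, so H_1 ≅ Z^2.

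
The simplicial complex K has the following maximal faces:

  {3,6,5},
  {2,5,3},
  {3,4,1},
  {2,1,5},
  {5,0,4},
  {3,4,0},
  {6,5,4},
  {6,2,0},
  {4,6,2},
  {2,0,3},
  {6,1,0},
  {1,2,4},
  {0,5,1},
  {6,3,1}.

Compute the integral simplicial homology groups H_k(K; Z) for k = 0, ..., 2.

We work with the vertex ordering 0 < 1 < 2 < 3 < 4 < 5 < 6. The simplices of K, each written with vertices in increasing order, are:

  0-simplices (7): [0], [1], [2], [3], [4], [5], [6]
  1-simplices (21): [0,1], [0,2], [0,3], [0,4], [0,5], [0,6], [1,2], [1,3], [1,4], [1,5], [1,6], [2,3], [2,4], [2,5], [2,6], [3,4], [3,5], [3,6], [4,5], [4,6], [5,6]
  2-simplices (14): [0,1,5], [0,1,6], [0,2,3], [0,2,6], [0,3,4], [0,4,5], [1,2,4], [1,2,5], [1,3,4], [1,3,6], [2,3,5], [2,4,6], [3,5,6], [4,5,6]

giving chain groups C_0 ≅ Z^7, C_1 ≅ Z^21, C_2 ≅ Z^14.

Boundary ∂_1: C_1 → C_0 maps an edge to its endpoints' difference, ∂[p,q] = q − p. For instance
  ∂[0,6] = [6] − [0].
This gives a 7×21 integer matrix of rank 6; reducing to Smith normal form yields diagonal entries (1,1,1,1,1,1).

The boundary map ∂_2: C_2 → C_1 sends each 2-simplex [p,q,r] to [q,r] − [p,r] + [p,q]. For instance
  ∂[0,4,5] = [4,5] − [0,5] + [0,4],
  ∂[1,3,4] = [3,4] − [1,4] + [1,3].
As a 21×14 matrix over Z this has rank 13, with invariant factors (1,1,1,1,1,1,1,1,1,1,1,1,1).

Reading off H_k = ker ∂_k / im ∂_{k+1}:

  H_0: rank C_0 − rank ∂_1 = 7 − 6 = 1, and the invariant factors of ∂_1 are all 1, so H_0 ≅ Z.
  H_1: rank ker ∂_1 − rank ∂_2 = (21 − 6) − 13 = 2, and the invariant factors of ∂_2 are all 1, so H_1 ≅ Z^2.
  H_2: rank ker ∂_2 − rank ∂_3 = (14 − 13) − 0 = 1, and there is no ∂_3, so H_2 ≅ Z.

As a check, the Euler characteristic is 7 − 21 + 14 = 0, which agrees with 1 − 2 + 1 = 0.

H_0 = Z,  H_1 = Z^2,  H_2 = Z.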